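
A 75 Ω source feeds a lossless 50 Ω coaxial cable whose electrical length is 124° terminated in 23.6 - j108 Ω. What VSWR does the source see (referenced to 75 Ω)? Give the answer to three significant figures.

VSWR ≈ 11.2

tan(βl) = -1.48
Z_in = Z_0·(Z_L + jZ_0·tanβl)/(Z_0 + jZ_L·tanβl) = 14.1 + j78.2 Ω
Γ_s = (Z_in − Z_s)/(Z_in + Z_s) = (-60.9 + j78.2)/(89.1 + j78.2), |Γ_s| = 0.836
VSWR = (1 + |Γ_s|)/(1 − |Γ_s|)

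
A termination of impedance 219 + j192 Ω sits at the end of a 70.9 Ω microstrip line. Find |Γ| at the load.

|Γ| ≈ 0.697

Γ = (Z_L − Z_0)/(Z_L + Z_0) = (148.1 + j192)/(289.9 + j192)
|Γ| = 242/348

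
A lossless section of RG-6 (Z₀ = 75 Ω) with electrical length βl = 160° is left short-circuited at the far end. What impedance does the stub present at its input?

Z_in ≈ −j27.3 Ω

tan(βl) = -0.364
For a short-circuited stub, Z_in = jZ_0·tan(βl)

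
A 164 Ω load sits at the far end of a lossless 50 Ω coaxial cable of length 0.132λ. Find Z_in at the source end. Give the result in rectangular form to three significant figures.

Z_in ≈ 26 − j38.5 Ω

βl = 2π × 0.132 = 47.5°
tan(βl) = tan(47.5°) = 1.09
Z_in = Z_0·(Z_L + jZ_0·tanβl)/(Z_0 + jZ_L·tanβl)
     = 50·(164 + j54.6)/(50 + j179)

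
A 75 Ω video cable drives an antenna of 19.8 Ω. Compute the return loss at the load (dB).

Γ = (19.8 − 75)/(19.8 + 75) = -0.582
RL = −20·log₁₀|Γ| = −20·log₁₀(0.582)

RL ≈ 4.7 dB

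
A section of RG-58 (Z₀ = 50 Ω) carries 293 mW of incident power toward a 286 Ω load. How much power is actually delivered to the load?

P_delivered ≈ 148 mW

Γ = (286 − 50)/(286 + 50) = 0.702
|Γ|² = 0.493
P_refl = |Γ|²·P_inc = 145 mW, P_del = (1 − |Γ|²)·P_inc = 148 mW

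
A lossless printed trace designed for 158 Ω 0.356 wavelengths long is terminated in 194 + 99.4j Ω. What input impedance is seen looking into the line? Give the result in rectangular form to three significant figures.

βl = 2π × 0.356 = 128°
tan(βl) = tan(128°) = -1.27
Z_in = Z_0·(Z_L + jZ_0·tanβl)/(Z_0 + jZ_L·tanβl)
     = 158·(194 − j102)/(284 − j247)

Z_in ≈ 89.4 + j21.1 Ω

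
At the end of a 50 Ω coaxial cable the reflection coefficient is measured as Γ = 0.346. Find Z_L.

Z_L = Z_0·(1 + Γ)/(1 − Γ) = 50·(1.35)/(0.654)

Z_L ≈ 103 Ω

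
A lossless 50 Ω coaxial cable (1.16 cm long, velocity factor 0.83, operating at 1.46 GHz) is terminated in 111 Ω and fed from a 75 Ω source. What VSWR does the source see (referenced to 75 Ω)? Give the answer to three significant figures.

λ = v/f = 0.83·c / 1.46 GHz = 0.171 m
βl = 2π·l/λ = 2π × 0.068 = 24.5°
tan(βl) = 0.455
Z_in = Z_0·(Z_L + jZ_0·tanβl)/(Z_0 + jZ_L·tanβl) = 66.3 − j44.2 Ω
Γ_s = (Z_in − Z_s)/(Z_in + Z_s) = (-8.72 − j44.2)/(141 − j44.2), |Γ_s| = 0.305
VSWR = (1 + |Γ_s|)/(1 − |Γ_s|)

VSWR ≈ 1.88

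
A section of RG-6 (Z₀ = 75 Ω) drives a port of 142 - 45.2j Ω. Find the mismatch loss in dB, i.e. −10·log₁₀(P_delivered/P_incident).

Γ = (67 − j45.2)/(217 − j45.2), |Γ| = 0.365
|Γ|² = 0.133, so P_del/P_inc = 1 − |Γ|² = 0.867
ML = −10·log₁₀(1 − |Γ|²)

mismatch loss ≈ 0.62 dB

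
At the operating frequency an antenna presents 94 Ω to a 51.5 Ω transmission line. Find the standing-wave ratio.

VSWR ≈ 1.83

Γ = (94 − 51.5)/(94 + 51.5) = 0.292
VSWR = (1 + 0.292)/(1 − 0.292)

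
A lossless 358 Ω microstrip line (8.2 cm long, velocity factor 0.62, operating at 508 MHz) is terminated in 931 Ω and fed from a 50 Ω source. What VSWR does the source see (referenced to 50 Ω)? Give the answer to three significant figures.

λ = v/f = 0.62·c / 508 MHz = 0.366 m
βl = 2π·l/λ = 2π × 0.224 = 80.6°
tan(βl) = 6.06
Z_in = Z_0·(Z_L + jZ_0·tanβl)/(Z_0 + jZ_L·tanβl) = 141 − j50.2 Ω
Γ_s = (Z_in − Z_s)/(Z_in + Z_s) = (90.8 − j50.2)/(191 − j50.2), |Γ_s| = 0.526
VSWR = (1 + |Γ_s|)/(1 − |Γ_s|)

VSWR ≈ 3.22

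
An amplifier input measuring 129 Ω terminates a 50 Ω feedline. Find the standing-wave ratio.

VSWR ≈ 2.58

Γ = (129 − 50)/(129 + 50) = 0.441
VSWR = (1 + 0.441)/(1 − 0.441)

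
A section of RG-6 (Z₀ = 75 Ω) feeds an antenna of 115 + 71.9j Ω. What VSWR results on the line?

Γ = (Z_L − Z_0)/(Z_L + Z_0) = (40 + j71.9)/(190 + j71.9)
|Γ| = 82.3/203 = 0.405
VSWR = (1 + |Γ|)/(1 − |Γ|) = 1.41/0.595

VSWR ≈ 2.36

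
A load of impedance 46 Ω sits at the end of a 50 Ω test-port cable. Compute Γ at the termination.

Γ = -0.0417

Γ = (Z_L − Z_0)/(Z_L + Z_0) = (46 − 50)/(46 + 50) = -4/96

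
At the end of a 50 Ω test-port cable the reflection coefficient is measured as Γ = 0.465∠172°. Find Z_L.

Z_L ≈ 18.3 + j3.03 Ω

Z_L = Z_0·(1 + Γ)/(1 − Γ) = 50·(0.54 + j0.0647)/(1.46 − j0.0647)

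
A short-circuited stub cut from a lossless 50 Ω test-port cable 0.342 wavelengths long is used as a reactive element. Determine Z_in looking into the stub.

βl = 2π × 0.342 = 123°
tan(βl) = -1.53
For a short-circuited stub, Z_in = jZ_0·tan(βl)

Z_in ≈ −j76.6 Ω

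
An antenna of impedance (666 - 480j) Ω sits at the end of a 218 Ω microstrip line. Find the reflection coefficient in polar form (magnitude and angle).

Γ ≈ 0.653 ∠ -18.5°

Γ = (Z_L − Z_0)/(Z_L + Z_0) = (448 − j480)/(884 − j480)
|Γ| = 657/1010 = 0.653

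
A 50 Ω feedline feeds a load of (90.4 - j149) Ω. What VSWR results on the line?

VSWR ≈ 7.13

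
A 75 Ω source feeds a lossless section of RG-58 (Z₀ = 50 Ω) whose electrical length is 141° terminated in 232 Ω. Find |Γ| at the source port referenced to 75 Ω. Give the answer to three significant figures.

tan(βl) = -0.81
Z_in = Z_0·(Z_L + jZ_0·tanβl)/(Z_0 + jZ_L·tanβl) = 25.4 + j55 Ω
Γ_s = (Z_in − Z_s)/(Z_in + Z_s) = (-49.6 + j55)/(100 + j55), |Γ_s| = 0.647

|Γ| ≈ 0.647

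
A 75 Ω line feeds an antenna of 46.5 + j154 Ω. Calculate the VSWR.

VSWR ≈ 8.92

Γ = (Z_L − Z_0)/(Z_L + Z_0) = (-28.5 + j154)/(121.5 + j154)
|Γ| = 157/196 = 0.798
VSWR = (1 + |Γ|)/(1 − |Γ|) = 1.8/0.202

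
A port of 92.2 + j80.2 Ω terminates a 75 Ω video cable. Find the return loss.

RL ≈ 7.09 dB

Γ = (17.2 + j80.2)/(167.2 + j80.2), |Γ| = 0.442
RL = −20·log₁₀|Γ| = −20·log₁₀(0.442)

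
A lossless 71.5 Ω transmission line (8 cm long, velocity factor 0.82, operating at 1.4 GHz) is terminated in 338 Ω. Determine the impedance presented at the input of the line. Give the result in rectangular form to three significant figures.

Z_in ≈ 128 + j154 Ω

λ = v/f = 0.82·c / 1.4 GHz = 0.176 m
βl = 2π·l/λ = 2π × 0.455 = 164°
tan(βl) = tan(164°) = -0.289
Z_in = Z_0·(Z_L + jZ_0·tanβl)/(Z_0 + jZ_L·tanβl)
     = 71.5·(338 − j20.6)/(71.5 − j97.5)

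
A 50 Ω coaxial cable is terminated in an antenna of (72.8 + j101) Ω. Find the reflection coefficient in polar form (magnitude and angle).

Γ = (Z_L − Z_0)/(Z_L + Z_0) = (22.8 + j101)/(122.8 + j101)
|Γ| = 104/159 = 0.651

Γ ≈ 0.651 ∠ 37.8°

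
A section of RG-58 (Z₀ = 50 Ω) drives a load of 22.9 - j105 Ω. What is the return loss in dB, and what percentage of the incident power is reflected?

Γ = (-27.1 − j105)/(72.9 − j105), |Γ| = 0.848
RL = −20·log₁₀(0.848) = 1.43 dB
P_refl/P_inc = |Γ|² = 0.72

RL ≈ 1.43 dB; 72% of incident power reflected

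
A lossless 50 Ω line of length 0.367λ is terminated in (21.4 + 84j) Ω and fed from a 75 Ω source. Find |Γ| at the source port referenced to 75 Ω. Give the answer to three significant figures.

βl = 2π × 0.367 = 132°
tan(βl) = -1.11
Z_in = Z_0·(Z_L + jZ_0·tanβl)/(Z_0 + jZ_L·tanβl) = 5.67 + j11 Ω
Γ_s = (Z_in − Z_s)/(Z_in + Z_s) = (-69.3 + j11)/(80.7 + j11), |Γ_s| = 0.862

|Γ| ≈ 0.862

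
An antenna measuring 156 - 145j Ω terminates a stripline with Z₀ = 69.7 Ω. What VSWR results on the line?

VSWR ≈ 4.39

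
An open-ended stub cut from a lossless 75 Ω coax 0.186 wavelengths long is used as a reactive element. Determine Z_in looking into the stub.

βl = 2π × 0.186 = 67°
tan(βl) = 2.35
For an open-ended stub, Z_in = −jZ_0·cot(βl) = −jZ_0/tan(βl)

Z_in ≈ −j31.9 Ω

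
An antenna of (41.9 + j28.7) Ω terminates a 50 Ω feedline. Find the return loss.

Γ = (-8.1 + j28.7)/(91.9 + j28.7), |Γ| = 0.31
RL = −20·log₁₀|Γ| = −20·log₁₀(0.31)

RL ≈ 10.2 dB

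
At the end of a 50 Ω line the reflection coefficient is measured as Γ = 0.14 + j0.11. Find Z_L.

Z_L = Z_0·(1 + Γ)/(1 − Γ) = 50·(1.14 + j0.11)/(0.86 − j0.11)

Z_L ≈ 64.4 + j14.6 Ω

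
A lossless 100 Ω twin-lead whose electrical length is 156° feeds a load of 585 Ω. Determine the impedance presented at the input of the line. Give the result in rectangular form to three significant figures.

Z_in ≈ 90.1 + j190 Ω

tan(βl) = tan(156°) = -0.445
Z_in = Z_0·(Z_L + jZ_0·tanβl)/(Z_0 + jZ_L·tanβl)
     = 100·(585 − j44.5)/(100 − j260)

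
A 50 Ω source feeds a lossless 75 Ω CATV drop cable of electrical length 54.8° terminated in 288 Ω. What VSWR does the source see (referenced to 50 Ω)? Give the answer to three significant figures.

VSWR ≈ 3.67

tan(βl) = 1.42
Z_in = Z_0·(Z_L + jZ_0·tanβl)/(Z_0 + jZ_L·tanβl) = 28.3 − j47.7 Ω
Γ_s = (Z_in − Z_s)/(Z_in + Z_s) = (-21.7 − j47.7)/(78.3 − j47.7), |Γ_s| = 0.572
VSWR = (1 + |Γ_s|)/(1 − |Γ_s|)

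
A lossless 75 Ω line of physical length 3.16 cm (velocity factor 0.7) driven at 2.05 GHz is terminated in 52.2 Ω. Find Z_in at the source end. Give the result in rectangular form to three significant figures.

Z_in ≈ 94.7 − j23.5 Ω

λ = v/f = 0.7·c / 2.05 GHz = 0.102 m
βl = 2π·l/λ = 2π × 0.308 = 111°
tan(βl) = tan(111°) = -2.6
Z_in = Z_0·(Z_L + jZ_0·tanβl)/(Z_0 + jZ_L·tanβl)
     = 75·(52.2 − j195)/(75 − j136)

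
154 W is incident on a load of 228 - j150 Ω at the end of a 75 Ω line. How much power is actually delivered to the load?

P_delivered ≈ 92.2 W

|Γ| = |(153 − j150)/(303 − j150)| = 0.634
|Γ|² = 0.402
P_refl = |Γ|²·P_inc = 61.8 W, P_del = (1 − |Γ|²)·P_inc = 92.2 W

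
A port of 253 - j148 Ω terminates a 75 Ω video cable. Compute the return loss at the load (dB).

RL ≈ 3.83 dB

Γ = (178 − j148)/(328 − j148), |Γ| = 0.643
RL = −20·log₁₀|Γ| = −20·log₁₀(0.643)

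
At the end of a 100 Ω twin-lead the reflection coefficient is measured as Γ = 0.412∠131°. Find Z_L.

Z_L = Z_0·(1 + Γ)/(1 − Γ) = 100·(0.73 + j0.311)/(1.27 − j0.311)

Z_L ≈ 48.5 + j36.4 Ω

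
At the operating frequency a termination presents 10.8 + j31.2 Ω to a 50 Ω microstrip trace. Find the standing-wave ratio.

Γ = (Z_L − Z_0)/(Z_L + Z_0) = (-39.2 + j31.2)/(60.8 + j31.2)
|Γ| = 50.1/68.3 = 0.733
VSWR = (1 + |Γ|)/(1 − |Γ|) = 1.73/0.267

VSWR ≈ 6.49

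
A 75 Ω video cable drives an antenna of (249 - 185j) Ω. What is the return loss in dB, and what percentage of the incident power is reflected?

RL ≈ 3.34 dB; 46.3% of incident power reflected

Γ = (174 − j185)/(324 − j185), |Γ| = 0.681
RL = −20·log₁₀(0.681) = 3.34 dB
P_refl/P_inc = |Γ|² = 0.463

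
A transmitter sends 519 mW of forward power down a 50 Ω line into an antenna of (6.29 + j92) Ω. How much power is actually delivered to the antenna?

|Γ| = |(-43.71 + j92)/(56.29 + j92)| = 0.944
|Γ|² = 0.892
P_refl = |Γ|²·P_inc = 463 mW, P_del = (1 − |Γ|²)·P_inc = 56.1 mW

P_delivered ≈ 56.1 mW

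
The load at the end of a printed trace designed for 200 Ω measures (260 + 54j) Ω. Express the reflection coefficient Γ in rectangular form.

Γ ≈ 0.142 + j0.101

Γ = (Z_L − Z_0)/(Z_L + Z_0) = (60 + j54)/(460 + j54)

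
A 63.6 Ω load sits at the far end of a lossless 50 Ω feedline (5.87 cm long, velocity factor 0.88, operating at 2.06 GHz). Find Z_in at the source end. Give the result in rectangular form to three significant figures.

Z_in ≈ 61 + j7.46 Ω

λ = v/f = 0.88·c / 2.06 GHz = 0.128 m
βl = 2π·l/λ = 2π × 0.458 = 165°
tan(βl) = tan(165°) = -0.27
Z_in = Z_0·(Z_L + jZ_0·tanβl)/(Z_0 + jZ_L·tanβl)
     = 50·(63.6 − j13.5)/(50 − j17.2)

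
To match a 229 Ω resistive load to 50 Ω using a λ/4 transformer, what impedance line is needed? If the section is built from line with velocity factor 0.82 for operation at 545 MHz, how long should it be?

Z_qwt ≈ 107 Ω; length ≈ 11.3 cm

Z_qwt = √(Z_0·R_L) = √(50 × 229) = √11450
λ = 0.82·c/f = 0.451 m, so l = λ/4 = 0.113 m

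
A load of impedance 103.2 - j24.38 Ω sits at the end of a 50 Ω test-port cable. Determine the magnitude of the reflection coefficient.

|Γ| ≈ 0.377

Γ = (Z_L − Z_0)/(Z_L + Z_0) = (53.2 − j24.38)/(153.2 − j24.38)
|Γ| = 58.5/155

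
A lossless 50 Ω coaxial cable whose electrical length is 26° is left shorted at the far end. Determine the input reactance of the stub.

X_in ≈ 24.4 Ω (inductive)

tan(βl) = 0.488
For a shorted stub, Z_in = jZ_0·tan(βl)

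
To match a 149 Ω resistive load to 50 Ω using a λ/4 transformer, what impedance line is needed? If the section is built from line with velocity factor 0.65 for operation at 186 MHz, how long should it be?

Z_qwt ≈ 86.3 Ω; length ≈ 26.2 cm

Z_qwt = √(Z_0·R_L) = √(50 × 149) = √7450
λ = 0.65·c/f = 1.05 m, so l = λ/4 = 0.262 m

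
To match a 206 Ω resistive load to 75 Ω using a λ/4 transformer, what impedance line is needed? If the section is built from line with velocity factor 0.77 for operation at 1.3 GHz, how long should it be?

Z_qwt = √(Z_0·R_L) = √(75 × 206) = √15450
λ = 0.77·c/f = 0.178 m, so l = λ/4 = 0.0444 m

Z_qwt ≈ 124 Ω; length ≈ 4.44 cm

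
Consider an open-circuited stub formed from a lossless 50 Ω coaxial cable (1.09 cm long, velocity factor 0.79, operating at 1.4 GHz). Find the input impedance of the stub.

λ = v/f = 0.79·c / 1.4 GHz = 0.169 m
βl = 2π·l/λ = 2π × 0.0644 = 23.2°
tan(βl) = 0.428
For an open-circuited stub, Z_in = −jZ_0·cot(βl) = −jZ_0/tan(βl)

Z_in ≈ −j117 Ω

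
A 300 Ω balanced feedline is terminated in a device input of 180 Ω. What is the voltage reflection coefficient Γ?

Γ = (Z_L − Z_0)/(Z_L + Z_0) = (180 − 300)/(180 + 300) = -120/480

Γ = -0.25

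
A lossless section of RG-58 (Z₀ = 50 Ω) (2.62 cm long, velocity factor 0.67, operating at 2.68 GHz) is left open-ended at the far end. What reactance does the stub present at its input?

X_in ≈ 36 Ω (inductive)

λ = v/f = 0.67·c / 2.68 GHz = 0.075 m
βl = 2π·l/λ = 2π × 0.349 = 126°
tan(βl) = -1.39
For an open-ended stub, Z_in = −jZ_0·cot(βl) = −jZ_0/tan(βl)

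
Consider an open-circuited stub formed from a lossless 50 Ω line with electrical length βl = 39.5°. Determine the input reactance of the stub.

X_in ≈ -60.7 Ω (capacitive)

tan(βl) = 0.824
For an open-circuited stub, Z_in = −jZ_0·cot(βl) = −jZ_0/tan(βl)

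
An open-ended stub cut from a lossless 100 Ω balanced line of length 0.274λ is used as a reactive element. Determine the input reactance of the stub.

X_in ≈ 15.2 Ω (inductive)

βl = 2π × 0.274 = 98.6°
tan(βl) = -6.58
For an open-ended stub, Z_in = −jZ_0·cot(βl) = −jZ_0/tan(βl)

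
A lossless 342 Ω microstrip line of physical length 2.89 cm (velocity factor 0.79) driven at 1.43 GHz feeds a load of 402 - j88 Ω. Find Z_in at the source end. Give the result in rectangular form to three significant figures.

λ = v/f = 0.79·c / 1.43 GHz = 0.166 m
βl = 2π·l/λ = 2π × 0.174 = 62.8°
tan(βl) = tan(62.8°) = 1.94
Z_in = Z_0·(Z_L + jZ_0·tanβl)/(Z_0 + jZ_L·tanβl)
     = 342·(402 + j577)/(513 + j781)

Z_in ≈ 257 − j7.13 Ω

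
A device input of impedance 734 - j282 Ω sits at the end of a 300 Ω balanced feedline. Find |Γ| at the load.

|Γ| ≈ 0.483

Γ = (Z_L − Z_0)/(Z_L + Z_0) = (434 − j282)/(1034 − j282)
|Γ| = 518/1070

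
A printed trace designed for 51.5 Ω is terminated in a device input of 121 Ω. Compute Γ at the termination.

Γ = 0.403

Γ = (Z_L − Z_0)/(Z_L + Z_0) = (121 − 51.5)/(121 + 51.5) = 69.5/172.5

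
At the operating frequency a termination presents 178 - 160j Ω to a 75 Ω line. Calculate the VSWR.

Γ = (Z_L − Z_0)/(Z_L + Z_0) = (103 − j160)/(253 − j160)
|Γ| = 190/299 = 0.636
VSWR = (1 + |Γ|)/(1 − |Γ|) = 1.64/0.364

VSWR ≈ 4.49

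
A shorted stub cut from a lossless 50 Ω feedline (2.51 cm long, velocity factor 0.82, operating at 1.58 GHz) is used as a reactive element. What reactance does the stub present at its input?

λ = v/f = 0.82·c / 1.58 GHz = 0.156 m
βl = 2π·l/λ = 2π × 0.161 = 58°
tan(βl) = 1.6
For a shorted stub, Z_in = jZ_0·tan(βl)

X_in ≈ 80.1 Ω (inductive)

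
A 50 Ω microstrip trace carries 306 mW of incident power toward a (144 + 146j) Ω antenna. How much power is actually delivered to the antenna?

P_delivered ≈ 149 mW

|Γ| = |(94 + j146)/(194 + j146)| = 0.715
|Γ|² = 0.511
P_refl = |Γ|²·P_inc = 157 mW, P_del = (1 − |Γ|²)·P_inc = 149 mW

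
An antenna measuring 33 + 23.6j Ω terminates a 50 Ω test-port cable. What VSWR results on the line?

Γ = (Z_L − Z_0)/(Z_L + Z_0) = (-17 + j23.6)/(83 + j23.6)
|Γ| = 29.1/86.3 = 0.337
VSWR = (1 + |Γ|)/(1 − |Γ|) = 1.34/0.663

VSWR ≈ 2.02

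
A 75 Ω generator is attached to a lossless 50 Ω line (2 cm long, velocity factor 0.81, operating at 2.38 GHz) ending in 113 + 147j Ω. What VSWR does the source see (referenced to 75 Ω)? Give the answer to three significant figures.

λ = v/f = 0.81·c / 2.38 GHz = 0.102 m
βl = 2π·l/λ = 2π × 0.196 = 70.5°
tan(βl) = 2.83
Z_in = Z_0·(Z_L + jZ_0·tanβl)/(Z_0 + jZ_L·tanβl) = 10.8 − j30 Ω
Γ_s = (Z_in − Z_s)/(Z_in + Z_s) = (-64.2 − j30)/(85.8 − j30), |Γ_s| = 0.78
VSWR = (1 + |Γ_s|)/(1 − |Γ_s|)

VSWR ≈ 8.09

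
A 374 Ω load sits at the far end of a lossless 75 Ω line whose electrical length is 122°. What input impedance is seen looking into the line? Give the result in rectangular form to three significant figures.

tan(βl) = tan(122°) = -1.6
Z_in = Z_0·(Z_L + jZ_0·tanβl)/(Z_0 + jZ_L·tanβl)
     = 75·(374 − j120)/(75 − j599)

Z_in ≈ 20.6 + j44.3 Ω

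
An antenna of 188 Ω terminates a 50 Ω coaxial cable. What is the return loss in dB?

RL ≈ 4.73 dB

Γ = (188 − 50)/(188 + 50) = 0.58
RL = −20·log₁₀|Γ| = −20·log₁₀(0.58)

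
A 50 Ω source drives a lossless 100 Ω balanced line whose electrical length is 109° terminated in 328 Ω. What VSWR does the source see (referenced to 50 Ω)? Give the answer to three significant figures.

VSWR ≈ 2.29

tan(βl) = -2.9
Z_in = Z_0·(Z_L + jZ_0·tanβl)/(Z_0 + jZ_L·tanβl) = 33.7 + j30.9 Ω
Γ_s = (Z_in − Z_s)/(Z_in + Z_s) = (-16.3 + j30.9)/(83.7 + j30.9), |Γ_s| = 0.391
VSWR = (1 + |Γ_s|)/(1 − |Γ_s|)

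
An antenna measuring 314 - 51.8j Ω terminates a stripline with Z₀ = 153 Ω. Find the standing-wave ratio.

VSWR ≈ 2.12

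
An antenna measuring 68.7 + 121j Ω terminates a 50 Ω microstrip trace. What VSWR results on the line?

Γ = (Z_L − Z_0)/(Z_L + Z_0) = (18.7 + j121)/(118.7 + j121)
|Γ| = 122/170 = 0.722
VSWR = (1 + |Γ|)/(1 − |Γ|) = 1.72/0.278

VSWR ≈ 6.2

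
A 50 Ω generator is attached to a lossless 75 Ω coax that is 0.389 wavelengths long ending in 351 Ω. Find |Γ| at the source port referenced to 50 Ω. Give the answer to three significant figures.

|Γ| ≈ 0.69

βl = 2π × 0.389 = 140°
tan(βl) = -0.838
Z_in = Z_0·(Z_L + jZ_0·tanβl)/(Z_0 + jZ_L·tanβl) = 36.5 + j80.2 Ω
Γ_s = (Z_in − Z_s)/(Z_in + Z_s) = (-13.5 + j80.2)/(86.5 + j80.2), |Γ_s| = 0.69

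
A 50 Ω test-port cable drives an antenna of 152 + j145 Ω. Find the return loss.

RL ≈ 2.94 dB

Γ = (102 + j145)/(202 + j145), |Γ| = 0.713
RL = −20·log₁₀|Γ| = −20·log₁₀(0.713)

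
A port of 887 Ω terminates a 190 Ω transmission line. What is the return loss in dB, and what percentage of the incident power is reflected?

RL ≈ 3.78 dB; 41.9% of incident power reflected

Γ = (887 − 190)/(887 + 190) = 0.647
RL = −20·log₁₀(0.647) = 3.78 dB
P_refl/P_inc = |Γ|² = 0.419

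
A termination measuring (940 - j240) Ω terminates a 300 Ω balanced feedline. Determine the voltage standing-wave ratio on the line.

VSWR ≈ 3.36

Γ = (Z_L − Z_0)/(Z_L + Z_0) = (640 − j240)/(1240 − j240)
|Γ| = 684/1260 = 0.541
VSWR = (1 + |Γ|)/(1 − |Γ|) = 1.54/0.459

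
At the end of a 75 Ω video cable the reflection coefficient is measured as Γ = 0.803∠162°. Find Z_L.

Z_L ≈ 8.4 + j11.7 Ω

Z_L = Z_0·(1 + Γ)/(1 − Γ) = 75·(0.236 + j0.248)/(1.76 − j0.248)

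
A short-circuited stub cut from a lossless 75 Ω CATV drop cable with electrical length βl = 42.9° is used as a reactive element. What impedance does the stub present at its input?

Z_in ≈ +j69.7 Ω

tan(βl) = 0.929
For a short-circuited stub, Z_in = jZ_0·tan(βl)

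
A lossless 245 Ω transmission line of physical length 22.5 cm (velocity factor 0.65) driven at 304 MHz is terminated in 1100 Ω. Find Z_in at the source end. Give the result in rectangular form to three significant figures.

Z_in ≈ 81.8 + j166 Ω

λ = v/f = 0.65·c / 304 MHz = 0.641 m
βl = 2π·l/λ = 2π × 0.351 = 126°
tan(βl) = tan(126°) = -1.36
Z_in = Z_0·(Z_L + jZ_0·tanβl)/(Z_0 + jZ_L·tanβl)
     = 245·(1100 − j334)/(245 − j1500)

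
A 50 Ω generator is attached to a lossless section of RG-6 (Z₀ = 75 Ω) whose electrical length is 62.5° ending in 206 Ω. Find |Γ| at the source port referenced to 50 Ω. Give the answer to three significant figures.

|Γ| ≈ 0.408

tan(βl) = 1.92
Z_in = Z_0·(Z_L + jZ_0·tanβl)/(Z_0 + jZ_L·tanβl) = 33.5 − j32.7 Ω
Γ_s = (Z_in − Z_s)/(Z_in + Z_s) = (-16.5 − j32.7)/(83.5 − j32.7), |Γ_s| = 0.408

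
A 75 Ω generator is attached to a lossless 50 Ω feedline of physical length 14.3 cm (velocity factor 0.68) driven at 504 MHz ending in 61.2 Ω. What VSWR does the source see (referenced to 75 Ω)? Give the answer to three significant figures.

VSWR ≈ 1.65

λ = v/f = 0.68·c / 504 MHz = 0.405 m
βl = 2π·l/λ = 2π × 0.353 = 127°
tan(βl) = -1.32
Z_in = Z_0·(Z_L + jZ_0·tanβl)/(Z_0 + jZ_L·tanβl) = 46.5 + j9.11 Ω
Γ_s = (Z_in − Z_s)/(Z_in + Z_s) = (-28.5 + j9.11)/(121 + j9.11), |Γ_s| = 0.246
VSWR = (1 + |Γ_s|)/(1 − |Γ_s|)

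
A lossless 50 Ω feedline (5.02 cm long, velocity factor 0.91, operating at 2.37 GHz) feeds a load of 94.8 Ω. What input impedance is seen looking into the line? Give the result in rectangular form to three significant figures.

λ = v/f = 0.91·c / 2.37 GHz = 0.115 m
βl = 2π·l/λ = 2π × 0.436 = 157°
tan(βl) = tan(157°) = -0.427
Z_in = Z_0·(Z_L + jZ_0·tanβl)/(Z_0 + jZ_L·tanβl)
     = 50·(94.8 − j21.3)/(50 − j40.5)

Z_in ≈ 67.7 + j33.5 Ω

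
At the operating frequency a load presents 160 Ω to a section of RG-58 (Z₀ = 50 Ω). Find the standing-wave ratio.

VSWR ≈ 3.2

Γ = (160 − 50)/(160 + 50) = 0.524
VSWR = (1 + 0.524)/(1 − 0.524)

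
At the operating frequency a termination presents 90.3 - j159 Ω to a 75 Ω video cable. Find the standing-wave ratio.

Γ = (Z_L − Z_0)/(Z_L + Z_0) = (15.3 − j159)/(165.3 − j159)
|Γ| = 160/229 = 0.696
VSWR = (1 + |Γ|)/(1 − |Γ|) = 1.7/0.304

VSWR ≈ 5.59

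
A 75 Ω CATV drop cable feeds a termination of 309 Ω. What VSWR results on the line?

VSWR ≈ 4.12

Γ = (309 − 75)/(309 + 75) = 0.609
VSWR = (1 + 0.609)/(1 − 0.609)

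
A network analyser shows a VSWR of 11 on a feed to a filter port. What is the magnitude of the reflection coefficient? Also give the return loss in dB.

|Γ| = (S − 1)/(S + 1) = (11 − 1)/(11 + 1) = 10/12
RL = −20·log₁₀|Γ| = −20·log₁₀(0.833)

|Γ| ≈ 0.833; return loss ≈ 1.58 dB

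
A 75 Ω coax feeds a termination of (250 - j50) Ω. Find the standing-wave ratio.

Γ = (Z_L − Z_0)/(Z_L + Z_0) = (175 − j50)/(325 − j50)
|Γ| = 182/329 = 0.553
VSWR = (1 + |Γ|)/(1 − |Γ|) = 1.55/0.447

VSWR ≈ 3.48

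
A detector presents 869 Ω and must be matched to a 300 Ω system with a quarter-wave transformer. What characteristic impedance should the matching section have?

Z_qwt ≈ 511 Ω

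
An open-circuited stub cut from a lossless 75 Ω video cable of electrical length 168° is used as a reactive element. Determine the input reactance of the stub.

X_in ≈ 353 Ω (inductive)

tan(βl) = -0.213
For an open-circuited stub, Z_in = −jZ_0·cot(βl) = −jZ_0/tan(βl)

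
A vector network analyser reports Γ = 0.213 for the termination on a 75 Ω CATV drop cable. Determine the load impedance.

Z_L = Z_0·(1 + Γ)/(1 − Γ) = 75·(1.21)/(0.787)

Z_L ≈ 116 Ω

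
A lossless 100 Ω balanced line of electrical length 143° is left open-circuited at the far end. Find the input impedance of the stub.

Z_in ≈ +j133 Ω

tan(βl) = -0.754
For an open-circuited stub, Z_in = −jZ_0·cot(βl) = −jZ_0/tan(βl)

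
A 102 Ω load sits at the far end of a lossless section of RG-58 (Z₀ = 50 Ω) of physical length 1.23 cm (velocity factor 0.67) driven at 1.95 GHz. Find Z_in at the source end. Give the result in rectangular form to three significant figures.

λ = v/f = 0.67·c / 1.95 GHz = 0.103 m
βl = 2π·l/λ = 2π × 0.119 = 43°
tan(βl) = tan(43°) = 0.931
Z_in = Z_0·(Z_L + jZ_0·tanβl)/(Z_0 + jZ_L·tanβl)
     = 50·(102 + j46.6)/(50 + j95)

Z_in ≈ 41.3 − j31.9 Ω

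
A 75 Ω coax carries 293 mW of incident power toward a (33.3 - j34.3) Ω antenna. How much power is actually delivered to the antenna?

|Γ| = |(-41.7 − j34.3)/(108.3 − j34.3)| = 0.475
|Γ|² = 0.226
P_refl = |Γ|²·P_inc = 66.2 mW, P_del = (1 − |Γ|²)·P_inc = 227 mW

P_delivered ≈ 227 mW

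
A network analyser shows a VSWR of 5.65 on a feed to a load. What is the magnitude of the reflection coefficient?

|Γ| ≈ 0.699

|Γ| = (S − 1)/(S + 1) = (5.65 − 1)/(5.65 + 1) = 4.65/6.65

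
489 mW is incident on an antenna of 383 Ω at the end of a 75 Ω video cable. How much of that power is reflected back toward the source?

P_reflected ≈ 221 mW

Γ = (383 − 75)/(383 + 75) = 0.672
|Γ|² = 0.452
P_refl = |Γ|²·P_inc = 221 mW, P_del = (1 − |Γ|²)·P_inc = 268 mW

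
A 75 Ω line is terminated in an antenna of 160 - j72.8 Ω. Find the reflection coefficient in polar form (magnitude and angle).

Γ ≈ 0.455 ∠ -23.4°

Γ = (Z_L − Z_0)/(Z_L + Z_0) = (85 − j72.8)/(235 − j72.8)
|Γ| = 112/246 = 0.455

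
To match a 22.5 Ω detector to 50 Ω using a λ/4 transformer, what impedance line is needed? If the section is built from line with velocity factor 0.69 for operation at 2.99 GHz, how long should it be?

Z_qwt ≈ 33.5 Ω; length ≈ 1.73 cm

Z_qwt = √(Z_0·R_L) = √(50 × 22.5) = √1125
λ = 0.69·c/f = 0.0692 m, so l = λ/4 = 0.0173 m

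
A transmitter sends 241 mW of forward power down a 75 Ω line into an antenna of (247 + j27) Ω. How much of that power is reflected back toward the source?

|Γ| = |(172 + j27)/(322 + j27)| = 0.539
|Γ|² = 0.29
P_refl = |Γ|²·P_inc = 70 mW, P_del = (1 − |Γ|²)·P_inc = 171 mW

P_reflected ≈ 70 mW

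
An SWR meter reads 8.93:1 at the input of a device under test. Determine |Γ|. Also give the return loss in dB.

|Γ| = (S − 1)/(S + 1) = (8.93 − 1)/(8.93 + 1) = 7.93/9.93
RL = −20·log₁₀|Γ| = −20·log₁₀(0.799)

|Γ| ≈ 0.799; return loss ≈ 1.95 dB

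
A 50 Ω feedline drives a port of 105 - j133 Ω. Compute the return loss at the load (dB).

Γ = (55 − j133)/(155 − j133), |Γ| = 0.705
RL = −20·log₁₀|Γ| = −20·log₁₀(0.705)

RL ≈ 3.04 dB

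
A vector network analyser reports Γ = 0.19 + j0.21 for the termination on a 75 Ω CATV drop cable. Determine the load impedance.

Z_L ≈ 98.5 + j45 Ω

Z_L = Z_0·(1 + Γ)/(1 − Γ) = 75·(1.19 + j0.21)/(0.81 − j0.21)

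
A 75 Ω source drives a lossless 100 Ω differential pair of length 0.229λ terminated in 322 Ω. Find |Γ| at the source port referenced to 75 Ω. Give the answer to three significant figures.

βl = 2π × 0.229 = 82.4°
tan(βl) = 7.53
Z_in = Z_0·(Z_L + jZ_0·tanβl)/(Z_0 + jZ_L·tanβl) = 31.5 − j12 Ω
Γ_s = (Z_in − Z_s)/(Z_in + Z_s) = (-43.5 − j12)/(107 − j12), |Γ_s| = 0.42

|Γ| ≈ 0.42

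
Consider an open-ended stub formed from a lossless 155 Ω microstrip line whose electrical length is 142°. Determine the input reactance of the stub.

X_in ≈ 198 Ω (inductive)

tan(βl) = -0.781
For an open-ended stub, Z_in = −jZ_0·cot(βl) = −jZ_0/tan(βl)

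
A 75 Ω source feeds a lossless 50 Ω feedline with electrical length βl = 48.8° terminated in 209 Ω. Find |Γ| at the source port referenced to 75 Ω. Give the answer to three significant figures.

tan(βl) = 1.14
Z_in = Z_0·(Z_L + jZ_0·tanβl)/(Z_0 + jZ_L·tanβl) = 20.2 − j39.5 Ω
Γ_s = (Z_in − Z_s)/(Z_in + Z_s) = (-54.8 − j39.5)/(95.2 − j39.5), |Γ_s| = 0.655

|Γ| ≈ 0.655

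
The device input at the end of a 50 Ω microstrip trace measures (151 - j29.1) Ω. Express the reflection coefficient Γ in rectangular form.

Γ ≈ 0.513 − j0.0705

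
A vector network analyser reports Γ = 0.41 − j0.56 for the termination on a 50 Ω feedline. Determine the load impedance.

Z_L = Z_0·(1 + Γ)/(1 − Γ) = 50·(1.41 − j0.56)/(0.59 + j0.56)

Z_L ≈ 39.2 − j84.6 Ω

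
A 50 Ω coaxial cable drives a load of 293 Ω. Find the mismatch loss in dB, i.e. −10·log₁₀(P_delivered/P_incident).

Γ = (293 − 50)/(293 + 50) = 0.708
|Γ|² = 0.502, so P_del/P_inc = 1 − |Γ|² = 0.498
ML = −10·log₁₀(1 − |Γ|²)

mismatch loss ≈ 3.03 dB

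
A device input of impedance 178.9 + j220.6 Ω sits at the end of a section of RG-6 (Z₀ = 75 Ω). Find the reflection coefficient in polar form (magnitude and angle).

Γ ≈ 0.725 ∠ 23.8°

Γ = (Z_L − Z_0)/(Z_L + Z_0) = (103.9 + j220.6)/(253.9 + j220.6)
|Γ| = 244/336 = 0.725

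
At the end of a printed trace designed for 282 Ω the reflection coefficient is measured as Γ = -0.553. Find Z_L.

Z_L ≈ 81.2 Ω

Z_L = Z_0·(1 + Γ)/(1 − Γ) = 282·(0.447)/(1.55)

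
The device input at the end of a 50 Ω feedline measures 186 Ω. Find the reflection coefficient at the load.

Γ = 0.576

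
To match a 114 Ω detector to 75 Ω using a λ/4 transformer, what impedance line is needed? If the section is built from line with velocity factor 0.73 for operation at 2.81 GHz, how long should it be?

Z_qwt = √(Z_0·R_L) = √(75 × 114) = √8550
λ = 0.73·c/f = 0.0779 m, so l = λ/4 = 0.0195 m

Z_qwt ≈ 92.5 Ω; length ≈ 1.95 cm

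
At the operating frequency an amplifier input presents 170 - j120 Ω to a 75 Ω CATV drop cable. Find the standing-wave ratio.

VSWR ≈ 3.56

Γ = (Z_L − Z_0)/(Z_L + Z_0) = (95 − j120)/(245 − j120)
|Γ| = 153/273 = 0.561
VSWR = (1 + |Γ|)/(1 − |Γ|) = 1.56/0.439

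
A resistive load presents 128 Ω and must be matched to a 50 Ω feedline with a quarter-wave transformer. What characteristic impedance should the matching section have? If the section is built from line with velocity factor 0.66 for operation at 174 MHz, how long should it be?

Z_qwt = √(Z_0·R_L) = √(50 × 128) = √6400
λ = 0.66·c/f = 1.14 m, so l = λ/4 = 0.284 m

Z_qwt ≈ 80 Ω; length ≈ 28.4 cm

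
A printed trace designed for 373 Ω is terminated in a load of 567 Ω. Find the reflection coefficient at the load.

Γ = 0.206

Γ = (Z_L − Z_0)/(Z_L + Z_0) = (567 − 373)/(567 + 373) = 194/940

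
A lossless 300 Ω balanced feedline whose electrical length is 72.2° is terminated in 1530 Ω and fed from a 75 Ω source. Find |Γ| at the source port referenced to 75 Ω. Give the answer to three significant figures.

|Γ| ≈ 0.555

tan(βl) = 3.11
Z_in = Z_0·(Z_L + jZ_0·tanβl)/(Z_0 + jZ_L·tanβl) = 64.6 − j92.3 Ω
Γ_s = (Z_in − Z_s)/(Z_in + Z_s) = (-10.4 − j92.3)/(140 − j92.3), |Γ_s| = 0.555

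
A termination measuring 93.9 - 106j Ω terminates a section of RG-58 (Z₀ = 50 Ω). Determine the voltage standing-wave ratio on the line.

Γ = (Z_L − Z_0)/(Z_L + Z_0) = (43.9 − j106)/(143.9 − j106)
|Γ| = 115/179 = 0.642
VSWR = (1 + |Γ|)/(1 − |Γ|) = 1.64/0.358

VSWR ≈ 4.59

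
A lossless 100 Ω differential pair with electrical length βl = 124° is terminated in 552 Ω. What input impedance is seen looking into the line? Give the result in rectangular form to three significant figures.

Z_in ≈ 26 + j64.3 Ω

tan(βl) = tan(124°) = -1.48
Z_in = Z_0·(Z_L + jZ_0·tanβl)/(Z_0 + jZ_L·tanβl)
     = 100·(552 − j148)/(100 − j818)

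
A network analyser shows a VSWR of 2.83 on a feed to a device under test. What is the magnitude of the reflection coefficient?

|Γ| = (S − 1)/(S + 1) = (2.83 − 1)/(2.83 + 1) = 1.83/3.83

|Γ| ≈ 0.478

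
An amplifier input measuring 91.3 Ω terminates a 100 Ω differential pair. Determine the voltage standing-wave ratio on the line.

Γ = (91.3 − 100)/(91.3 + 100) = -0.0455
VSWR = (1 + 0.0455)/(1 − 0.0455)

VSWR ≈ 1.1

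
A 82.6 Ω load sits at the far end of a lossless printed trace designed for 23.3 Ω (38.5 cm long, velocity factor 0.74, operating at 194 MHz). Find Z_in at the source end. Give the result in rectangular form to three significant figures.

λ = v/f = 0.74·c / 194 MHz = 1.14 m
βl = 2π·l/λ = 2π × 0.336 = 121°
tan(βl) = tan(121°) = -1.66
Z_in = Z_0·(Z_L + jZ_0·tanβl)/(Z_0 + jZ_L·tanβl)
     = 23.3·(82.6 − j38.6)/(23.3 − j137)

Z_in ≈ 8.72 + j12.6 Ω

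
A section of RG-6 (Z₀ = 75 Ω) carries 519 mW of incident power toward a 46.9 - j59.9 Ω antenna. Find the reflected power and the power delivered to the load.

|Γ| = |(-28.1 − j59.9)/(121.9 − j59.9)| = 0.487
|Γ|² = 0.237
P_refl = |Γ|²·P_inc = 123 mW, P_del = (1 − |Γ|²)·P_inc = 396 mW

P_reflected ≈ 123 mW; P_delivered ≈ 396 mW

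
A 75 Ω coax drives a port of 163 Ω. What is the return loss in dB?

RL ≈ 8.64 dB

Γ = (163 − 75)/(163 + 75) = 0.37
RL = −20·log₁₀|Γ| = −20·log₁₀(0.37)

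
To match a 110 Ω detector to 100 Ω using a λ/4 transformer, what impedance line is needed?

Z_qwt ≈ 105 Ω

Z_qwt = √(Z_0·R_L) = √(100 × 110) = √11000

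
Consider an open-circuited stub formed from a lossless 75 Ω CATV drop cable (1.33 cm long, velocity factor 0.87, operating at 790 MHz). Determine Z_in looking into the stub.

Z_in ≈ −j290 Ω

λ = v/f = 0.87·c / 790 MHz = 0.33 m
βl = 2π·l/λ = 2π × 0.0403 = 14.5°
tan(βl) = 0.258
For an open-circuited stub, Z_in = −jZ_0·cot(βl) = −jZ_0/tan(βl)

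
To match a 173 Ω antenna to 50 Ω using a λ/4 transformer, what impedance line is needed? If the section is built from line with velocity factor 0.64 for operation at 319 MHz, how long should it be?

Z_qwt ≈ 93 Ω; length ≈ 15 cm

Z_qwt = √(Z_0·R_L) = √(50 × 173) = √8650
λ = 0.64·c/f = 0.602 m, so l = λ/4 = 0.15 m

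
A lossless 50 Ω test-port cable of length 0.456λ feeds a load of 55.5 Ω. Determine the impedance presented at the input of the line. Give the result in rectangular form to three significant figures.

βl = 2π × 0.456 = 164°
tan(βl) = tan(164°) = -0.284
Z_in = Z_0·(Z_L + jZ_0·tanβl)/(Z_0 + jZ_L·tanβl)
     = 50·(55.5 − j14.2)/(50 − j15.7)

Z_in ≈ 54.6 + j3 Ω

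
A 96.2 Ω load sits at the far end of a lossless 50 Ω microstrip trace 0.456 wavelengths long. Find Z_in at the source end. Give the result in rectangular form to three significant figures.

Z_in ≈ 80.1 + j29.5 Ω

βl = 2π × 0.456 = 164°
tan(βl) = tan(164°) = -0.284
Z_in = Z_0·(Z_L + jZ_0·tanβl)/(Z_0 + jZ_L·tanβl)
     = 50·(96.2 − j14.2)/(50 − j27.3)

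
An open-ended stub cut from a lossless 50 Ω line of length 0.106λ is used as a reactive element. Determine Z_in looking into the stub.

βl = 2π × 0.106 = 38.2°
tan(βl) = 0.786
For an open-ended stub, Z_in = −jZ_0·cot(βl) = −jZ_0/tan(βl)

Z_in ≈ −j63.6 Ω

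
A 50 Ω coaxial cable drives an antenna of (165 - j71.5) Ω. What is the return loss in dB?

Γ = (115 − j71.5)/(215 − j71.5), |Γ| = 0.598
RL = −20·log₁₀|Γ| = −20·log₁₀(0.598)

RL ≈ 4.47 dB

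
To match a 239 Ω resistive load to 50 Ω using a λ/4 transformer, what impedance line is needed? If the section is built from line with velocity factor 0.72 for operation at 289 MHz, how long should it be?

Z_qwt ≈ 109 Ω; length ≈ 18.7 cm

Z_qwt = √(Z_0·R_L) = √(50 × 239) = √11950
λ = 0.72·c/f = 0.747 m, so l = λ/4 = 0.187 m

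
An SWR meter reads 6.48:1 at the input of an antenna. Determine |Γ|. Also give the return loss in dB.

|Γ| ≈ 0.733; return loss ≈ 2.7 dB

|Γ| = (S − 1)/(S + 1) = (6.48 − 1)/(6.48 + 1) = 5.48/7.48
RL = −20·log₁₀|Γ| = −20·log₁₀(0.733)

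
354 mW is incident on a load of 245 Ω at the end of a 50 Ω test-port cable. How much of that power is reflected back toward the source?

P_reflected ≈ 155 mW

Γ = (245 − 50)/(245 + 50) = 0.661
|Γ|² = 0.437
P_refl = |Γ|²·P_inc = 155 mW, P_del = (1 − |Γ|²)·P_inc = 199 mW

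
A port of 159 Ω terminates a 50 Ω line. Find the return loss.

Γ = (159 − 50)/(159 + 50) = 0.522
RL = −20·log₁₀|Γ| = −20·log₁₀(0.522)

RL ≈ 5.65 dB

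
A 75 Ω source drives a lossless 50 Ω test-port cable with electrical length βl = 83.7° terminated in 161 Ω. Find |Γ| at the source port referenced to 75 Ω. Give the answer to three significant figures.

tan(βl) = 9.06
Z_in = Z_0·(Z_L + jZ_0·tanβl)/(Z_0 + jZ_L·tanβl) = 15.7 − j4.98 Ω
Γ_s = (Z_in − Z_s)/(Z_in + Z_s) = (-59.3 − j4.98)/(90.7 − j4.98), |Γ_s| = 0.655

|Γ| ≈ 0.655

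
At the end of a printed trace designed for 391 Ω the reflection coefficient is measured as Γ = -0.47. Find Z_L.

Z_L = Z_0·(1 + Γ)/(1 − Γ) = 391·(0.53)/(1.47)

Z_L ≈ 141 Ω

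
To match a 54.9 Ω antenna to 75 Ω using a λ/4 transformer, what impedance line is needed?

Z_qwt = √(Z_0·R_L) = √(75 × 54.9) = √4118

Z_qwt ≈ 64.2 Ω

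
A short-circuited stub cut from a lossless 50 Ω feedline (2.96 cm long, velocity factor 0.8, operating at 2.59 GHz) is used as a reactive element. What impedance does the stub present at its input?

λ = v/f = 0.8·c / 2.59 GHz = 0.0927 m
βl = 2π·l/λ = 2π × 0.319 = 115°
tan(βl) = -2.14
For a short-circuited stub, Z_in = jZ_0·tan(βl)

Z_in ≈ −j107 Ω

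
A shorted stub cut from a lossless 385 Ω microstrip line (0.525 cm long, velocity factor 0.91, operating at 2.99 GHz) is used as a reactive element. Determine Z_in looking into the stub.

λ = v/f = 0.91·c / 2.99 GHz = 0.0913 m
βl = 2π·l/λ = 2π × 0.0575 = 20.7°
tan(βl) = 0.378
For a shorted stub, Z_in = jZ_0·tan(βl)

Z_in ≈ +j145 Ω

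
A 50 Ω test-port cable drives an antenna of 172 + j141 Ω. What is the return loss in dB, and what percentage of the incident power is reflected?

Γ = (122 + j141)/(222 + j141), |Γ| = 0.709
RL = −20·log₁₀(0.709) = 2.99 dB
P_refl/P_inc = |Γ|² = 0.503

RL ≈ 2.99 dB; 50.3% of incident power reflected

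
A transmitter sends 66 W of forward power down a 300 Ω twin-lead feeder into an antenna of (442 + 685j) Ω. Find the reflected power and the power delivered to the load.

|Γ| = |(142 + j685)/(742 + j685)| = 0.693
|Γ|² = 0.48
P_refl = |Γ|²·P_inc = 31.7 W, P_del = (1 − |Γ|²)·P_inc = 34.3 W

P_reflected ≈ 31.7 W; P_delivered ≈ 34.3 W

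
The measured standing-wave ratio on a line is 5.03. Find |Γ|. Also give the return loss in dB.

|Γ| = (S − 1)/(S + 1) = (5.03 − 1)/(5.03 + 1) = 4.03/6.03
RL = −20·log₁₀|Γ| = −20·log₁₀(0.668)

|Γ| ≈ 0.668; return loss ≈ 3.5 dB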